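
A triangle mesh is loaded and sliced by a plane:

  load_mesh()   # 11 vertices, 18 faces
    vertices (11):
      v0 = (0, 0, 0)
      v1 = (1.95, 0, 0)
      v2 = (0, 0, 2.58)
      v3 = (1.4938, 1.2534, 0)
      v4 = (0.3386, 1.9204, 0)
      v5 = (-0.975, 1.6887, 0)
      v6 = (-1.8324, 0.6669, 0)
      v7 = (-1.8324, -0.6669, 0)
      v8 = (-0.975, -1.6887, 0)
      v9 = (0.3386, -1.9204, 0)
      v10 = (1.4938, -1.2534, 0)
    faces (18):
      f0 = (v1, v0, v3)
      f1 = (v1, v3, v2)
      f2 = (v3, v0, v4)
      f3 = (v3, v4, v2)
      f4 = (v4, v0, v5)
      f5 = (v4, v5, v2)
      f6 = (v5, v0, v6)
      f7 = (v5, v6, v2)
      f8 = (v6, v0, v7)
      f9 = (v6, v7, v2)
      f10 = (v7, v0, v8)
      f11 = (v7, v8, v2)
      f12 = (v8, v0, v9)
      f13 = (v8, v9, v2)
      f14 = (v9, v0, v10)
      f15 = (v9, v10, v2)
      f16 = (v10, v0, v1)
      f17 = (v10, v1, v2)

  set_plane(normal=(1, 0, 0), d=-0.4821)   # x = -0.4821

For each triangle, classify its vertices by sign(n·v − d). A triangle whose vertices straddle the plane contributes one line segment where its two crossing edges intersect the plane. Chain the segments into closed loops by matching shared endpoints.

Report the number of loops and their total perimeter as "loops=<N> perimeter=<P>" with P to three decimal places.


loops=1 perimeter=8.897

Straddling triangles (10 of 18):
  (v4,v0,v5) [++-] → (-0.4821, 0.834997, 0)–(-0.4821, 1.77564, 0)  len=0.9406
  (v4,v5,v2) [+-+] → (-0.4821, 1.77564, 0)–(-0.4821, 0.834997, 1.30429)  len=1.6081
  (v5,v0,v6) [-+-] → (-0.4821, 0.834997, 0)–(-0.4821, 0.17546, 0)  len=0.6595
  (v5,v6,v2) [--+] → (-0.4821, 0.17546, 1.90121)–(-0.4821, 0.834997, 1.30429)  len=0.8896
  (v6,v0,v7) [-+-] → (-0.4821, 0.17546, 0)–(-0.4821, -0.17546, 0)  len=0.3509
  (v6,v7,v2) [--+] → (-0.4821, -0.17546, 1.90121)–(-0.4821, 0.17546, 1.90121)  len=0.3509
  (v7,v0,v8) [-+-] → (-0.4821, -0.17546, 0)–(-0.4821, -0.834997, 0)  len=0.6595
  (v7,v8,v2) [--+] → (-0.4821, -0.834997, 1.30429)–(-0.4821, -0.17546, 1.90121)  len=0.8896
  (v8,v0,v9) [-++] → (-0.4821, -0.834997, 0)–(-0.4821, -1.77564, 0)  len=0.9406
  (v8,v9,v2) [-++] → (-0.4821, -1.77564, 0)–(-0.4821, -0.834997, 1.30429)  len=1.6081

Chained into 1 loop(s):
  loop 1: 10 segments, perimeter = 8.8975
Total perimeter = 8.897


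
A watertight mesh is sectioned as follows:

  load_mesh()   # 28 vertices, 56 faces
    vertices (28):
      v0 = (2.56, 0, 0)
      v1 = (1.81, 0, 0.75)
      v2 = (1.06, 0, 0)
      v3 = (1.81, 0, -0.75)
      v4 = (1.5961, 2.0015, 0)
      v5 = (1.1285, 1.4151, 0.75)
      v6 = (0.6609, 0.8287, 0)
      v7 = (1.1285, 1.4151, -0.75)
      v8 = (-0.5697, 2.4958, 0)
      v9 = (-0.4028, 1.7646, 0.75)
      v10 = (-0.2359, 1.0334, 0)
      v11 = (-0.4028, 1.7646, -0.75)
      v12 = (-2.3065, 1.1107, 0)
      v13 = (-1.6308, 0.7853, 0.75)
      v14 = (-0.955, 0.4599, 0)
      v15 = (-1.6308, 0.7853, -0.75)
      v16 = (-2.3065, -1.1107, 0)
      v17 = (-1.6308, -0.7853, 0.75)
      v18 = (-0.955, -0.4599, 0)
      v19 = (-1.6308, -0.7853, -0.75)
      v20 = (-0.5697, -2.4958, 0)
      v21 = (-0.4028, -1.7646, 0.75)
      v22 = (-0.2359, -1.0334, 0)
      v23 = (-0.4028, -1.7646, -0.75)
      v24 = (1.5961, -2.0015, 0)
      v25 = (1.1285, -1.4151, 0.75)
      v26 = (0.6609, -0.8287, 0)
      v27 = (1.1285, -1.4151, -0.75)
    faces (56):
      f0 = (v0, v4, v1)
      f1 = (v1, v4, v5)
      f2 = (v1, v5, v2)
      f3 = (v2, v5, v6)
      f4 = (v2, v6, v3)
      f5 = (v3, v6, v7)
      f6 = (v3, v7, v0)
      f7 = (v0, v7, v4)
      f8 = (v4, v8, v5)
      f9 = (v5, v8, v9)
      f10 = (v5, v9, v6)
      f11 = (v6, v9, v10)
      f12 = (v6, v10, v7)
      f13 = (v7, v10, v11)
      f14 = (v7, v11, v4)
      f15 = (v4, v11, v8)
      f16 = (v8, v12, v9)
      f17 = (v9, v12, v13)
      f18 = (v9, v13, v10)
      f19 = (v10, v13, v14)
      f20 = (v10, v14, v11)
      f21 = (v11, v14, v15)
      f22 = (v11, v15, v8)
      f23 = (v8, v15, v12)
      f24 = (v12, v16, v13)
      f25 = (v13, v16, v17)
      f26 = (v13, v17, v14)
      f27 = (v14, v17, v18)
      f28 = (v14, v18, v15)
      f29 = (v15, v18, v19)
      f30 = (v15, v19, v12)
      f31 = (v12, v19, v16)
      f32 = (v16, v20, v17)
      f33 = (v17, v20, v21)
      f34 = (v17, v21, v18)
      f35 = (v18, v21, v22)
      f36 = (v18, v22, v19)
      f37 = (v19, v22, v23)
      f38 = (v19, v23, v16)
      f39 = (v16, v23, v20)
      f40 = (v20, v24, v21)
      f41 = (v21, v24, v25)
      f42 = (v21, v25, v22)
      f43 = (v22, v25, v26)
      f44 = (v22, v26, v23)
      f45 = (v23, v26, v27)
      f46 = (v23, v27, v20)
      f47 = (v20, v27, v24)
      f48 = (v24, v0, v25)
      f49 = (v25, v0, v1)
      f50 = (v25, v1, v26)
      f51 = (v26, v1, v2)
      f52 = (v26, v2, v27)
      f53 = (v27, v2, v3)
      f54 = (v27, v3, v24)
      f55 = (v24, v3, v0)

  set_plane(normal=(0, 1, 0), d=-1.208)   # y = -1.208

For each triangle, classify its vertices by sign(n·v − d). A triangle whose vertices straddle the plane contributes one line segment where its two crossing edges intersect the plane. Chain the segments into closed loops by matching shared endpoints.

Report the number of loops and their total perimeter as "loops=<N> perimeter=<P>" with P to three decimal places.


Straddling triangles (18 of 56):
  (v16,v20,v17) [+-+] → (-2.18449, -1.208, 0)–(-1.36858, -1.208, 0.564659)  len=0.9922
  (v17,v20,v21) [+--] → (-1.36858, -1.208, 0.564659)–(-1.10075, -1.208, 0.75)  len=0.3257
  (v17,v21,v18) [+-+] → (-1.10075, -1.208, 0.75)–(-0.638375, -1.208, 0.430041)  len=0.5623
  (v18,v21,v22) [+-+] → (-0.638375, -1.208, 0.430041)–(-0.275753, -1.208, 0.179089)  len=0.4410
  (v19,v22,v23) [++-] → (-0.275753, -1.208, -0.179089)–(-1.10075, -1.208, -0.75)  len=1.0033
  (v19,v23,v16) [+-+] → (-1.10075, -1.208, -0.75)–(-2.02323, -1.208, -0.1116)  len=1.1218
  (v16,v23,v20) [+--] → (-2.02323, -1.208, -0.1116)–(-2.18449, -1.208, 0)  len=0.1961
  (v21,v25,v22) [--+] → (0.388214, -1.208, 0.34307)–(-0.275753, -1.208, 0.179089)  len=0.6839
  (v22,v25,v26) [+-+] → (0.388214, -1.208, 0.34307)–(0.963357, -1.208, 0.485121)  len=0.5924
  (v22,v26,v23) [++-] → (0.229805, -1.208, -0.303959)–(-0.275753, -1.208, -0.179089)  len=0.5208
  (v23,v26,v27) [-+-] → (0.229805, -1.208, -0.303959)–(0.963357, -1.208, -0.485121)  len=0.7556
  (v24,v0,v25) [-+-] → (1.97824, -1.208, 0)–(1.338, -1.208, 0.640237)  len=0.9054
  (v25,v0,v1) [-++] → (1.338, -1.208, 0.640237)–(1.22824, -1.208, 0.75)  len=0.1552
  (v25,v1,v26) [-++] → (1.22824, -1.208, 0.75)–(0.963357, -1.208, 0.485121)  len=0.3746
  (v26,v2,v27) [++-] → (1.11848, -1.208, -0.640237)–(0.963357, -1.208, -0.485121)  len=0.2194
  (v27,v2,v3) [-++] → (1.11848, -1.208, -0.640237)–(1.22824, -1.208, -0.75)  len=0.1552
  (v27,v3,v24) [-+-] → (1.22824, -1.208, -0.75)–(1.6809, -1.208, -0.297339)  len=0.6402
  (v24,v3,v0) [-++] → (1.6809, -1.208, -0.297339)–(1.97824, -1.208, 0)  len=0.4205

Chained into 1 loop(s):
  loop 1: 18 segments, perimeter = 10.0657
Total perimeter = 10.066

loops=1 perimeter=10.066


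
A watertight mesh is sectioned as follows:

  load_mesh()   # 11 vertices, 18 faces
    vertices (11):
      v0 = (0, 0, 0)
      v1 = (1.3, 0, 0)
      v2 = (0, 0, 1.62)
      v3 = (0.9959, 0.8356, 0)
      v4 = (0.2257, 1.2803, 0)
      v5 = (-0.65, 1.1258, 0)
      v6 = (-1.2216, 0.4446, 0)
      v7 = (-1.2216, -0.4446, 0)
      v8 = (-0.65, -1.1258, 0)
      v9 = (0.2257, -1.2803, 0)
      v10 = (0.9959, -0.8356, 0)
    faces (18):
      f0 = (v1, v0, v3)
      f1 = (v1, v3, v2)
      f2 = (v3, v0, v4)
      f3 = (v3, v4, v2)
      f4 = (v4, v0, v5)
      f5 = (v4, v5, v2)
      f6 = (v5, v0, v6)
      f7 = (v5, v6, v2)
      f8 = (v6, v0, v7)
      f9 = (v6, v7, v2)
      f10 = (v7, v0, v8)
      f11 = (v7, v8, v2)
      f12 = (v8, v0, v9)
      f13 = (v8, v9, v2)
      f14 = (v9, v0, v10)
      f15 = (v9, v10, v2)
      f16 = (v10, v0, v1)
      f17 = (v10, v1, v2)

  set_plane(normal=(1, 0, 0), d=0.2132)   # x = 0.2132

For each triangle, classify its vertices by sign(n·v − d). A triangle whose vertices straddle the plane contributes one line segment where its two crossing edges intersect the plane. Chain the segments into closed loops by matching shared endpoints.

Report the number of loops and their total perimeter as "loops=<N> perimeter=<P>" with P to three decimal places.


Straddling triangles (12 of 18):
  (v1,v0,v3) [+-+] → (0.2132, 0, 0)–(0.2132, 0.178883, 0)  len=0.1789
  (v1,v3,v2) [++-] → (0.2132, 0.178883, 1.27319)–(0.2132, 0, 1.35432)  len=0.1964
  (v3,v0,v4) [+-+] → (0.2132, 0.178883, 0)–(0.2132, 1.20939, 0)  len=1.0305
  (v3,v4,v2) [++-] → (0.2132, 1.20939, 0.0897209)–(0.2132, 0.178883, 1.27319)  len=1.5693
  (v4,v0,v5) [+--] → (0.2132, 1.20939, 0)–(0.2132, 1.27809, 0)  len=0.0687
  (v4,v5,v2) [+--] → (0.2132, 1.27809, 0)–(0.2132, 1.20939, 0.0897209)  len=0.1130
  (v8,v0,v9) [--+] → (0.2132, -1.20939, 0)–(0.2132, -1.27809, 0)  len=0.0687
  (v8,v9,v2) [-+-] → (0.2132, -1.27809, 0)–(0.2132, -1.20939, 0.0897209)  len=0.1130
  (v9,v0,v10) [+-+] → (0.2132, -1.20939, 0)–(0.2132, -0.178883, 0)  len=1.0305
  (v9,v10,v2) [++-] → (0.2132, -0.178883, 1.27319)–(0.2132, -1.20939, 0.0897209)  len=1.5693
  (v10,v0,v1) [+-+] → (0.2132, -0.178883, 0)–(0.2132, 0, 0)  len=0.1789
  (v10,v1,v2) [++-] → (0.2132, 0, 1.35432)–(0.2132, -0.178883, 1.27319)  len=0.1964

Chained into 1 loop(s):
  loop 1: 12 segments, perimeter = 6.3135
Total perimeter = 6.314

loops=1 perimeter=6.314


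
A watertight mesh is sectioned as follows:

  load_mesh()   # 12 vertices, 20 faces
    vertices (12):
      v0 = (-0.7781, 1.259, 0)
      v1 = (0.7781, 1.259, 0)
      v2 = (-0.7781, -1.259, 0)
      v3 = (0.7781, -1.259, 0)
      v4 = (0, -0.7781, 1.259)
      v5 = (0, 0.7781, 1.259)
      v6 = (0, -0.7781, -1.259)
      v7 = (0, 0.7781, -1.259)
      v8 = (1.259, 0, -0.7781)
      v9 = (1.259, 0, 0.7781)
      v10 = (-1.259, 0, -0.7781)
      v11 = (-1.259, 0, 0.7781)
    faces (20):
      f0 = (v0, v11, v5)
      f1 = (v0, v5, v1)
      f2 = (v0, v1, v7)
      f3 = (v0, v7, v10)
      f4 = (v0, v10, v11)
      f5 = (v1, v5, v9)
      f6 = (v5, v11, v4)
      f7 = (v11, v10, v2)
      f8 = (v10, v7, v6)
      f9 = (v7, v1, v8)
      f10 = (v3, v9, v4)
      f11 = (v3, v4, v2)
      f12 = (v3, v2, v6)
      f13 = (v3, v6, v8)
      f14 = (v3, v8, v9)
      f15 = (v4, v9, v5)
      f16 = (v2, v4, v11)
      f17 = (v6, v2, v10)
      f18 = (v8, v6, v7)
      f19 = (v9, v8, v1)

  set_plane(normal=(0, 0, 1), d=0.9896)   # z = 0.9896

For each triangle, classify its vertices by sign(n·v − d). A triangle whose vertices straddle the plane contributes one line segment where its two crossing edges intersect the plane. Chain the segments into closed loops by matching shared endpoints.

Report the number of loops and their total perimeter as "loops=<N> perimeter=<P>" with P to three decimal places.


Straddling triangles (8 of 20):
  (v0,v11,v5) [--+] → (-0.705291, 0.342209, 0.9896)–(-0.166497, 0.881003, 0.9896)  len=0.7620
  (v0,v5,v1) [-+-] → (-0.166497, 0.881003, 0.9896)–(0.166497, 0.881003, 0.9896)  len=0.3330
  (v1,v5,v9) [-+-] → (0.166497, 0.881003, 0.9896)–(0.705291, 0.342209, 0.9896)  len=0.7620
  (v5,v11,v4) [+-+] → (-0.705291, 0.342209, 0.9896)–(-0.705291, -0.342209, 0.9896)  len=0.6844
  (v3,v9,v4) [--+] → (0.705291, -0.342209, 0.9896)–(0.166497, -0.881003, 0.9896)  len=0.7620
  (v3,v4,v2) [-+-] → (0.166497, -0.881003, 0.9896)–(-0.166497, -0.881003, 0.9896)  len=0.3330
  (v4,v9,v5) [+-+] → (0.705291, -0.342209, 0.9896)–(0.705291, 0.342209, 0.9896)  len=0.6844
  (v2,v4,v11) [-+-] → (-0.166497, -0.881003, 0.9896)–(-0.705291, -0.342209, 0.9896)  len=0.7620

Chained into 1 loop(s):
  loop 1: 8 segments, perimeter = 5.0827
Total perimeter = 5.083

loops=1 perimeter=5.083


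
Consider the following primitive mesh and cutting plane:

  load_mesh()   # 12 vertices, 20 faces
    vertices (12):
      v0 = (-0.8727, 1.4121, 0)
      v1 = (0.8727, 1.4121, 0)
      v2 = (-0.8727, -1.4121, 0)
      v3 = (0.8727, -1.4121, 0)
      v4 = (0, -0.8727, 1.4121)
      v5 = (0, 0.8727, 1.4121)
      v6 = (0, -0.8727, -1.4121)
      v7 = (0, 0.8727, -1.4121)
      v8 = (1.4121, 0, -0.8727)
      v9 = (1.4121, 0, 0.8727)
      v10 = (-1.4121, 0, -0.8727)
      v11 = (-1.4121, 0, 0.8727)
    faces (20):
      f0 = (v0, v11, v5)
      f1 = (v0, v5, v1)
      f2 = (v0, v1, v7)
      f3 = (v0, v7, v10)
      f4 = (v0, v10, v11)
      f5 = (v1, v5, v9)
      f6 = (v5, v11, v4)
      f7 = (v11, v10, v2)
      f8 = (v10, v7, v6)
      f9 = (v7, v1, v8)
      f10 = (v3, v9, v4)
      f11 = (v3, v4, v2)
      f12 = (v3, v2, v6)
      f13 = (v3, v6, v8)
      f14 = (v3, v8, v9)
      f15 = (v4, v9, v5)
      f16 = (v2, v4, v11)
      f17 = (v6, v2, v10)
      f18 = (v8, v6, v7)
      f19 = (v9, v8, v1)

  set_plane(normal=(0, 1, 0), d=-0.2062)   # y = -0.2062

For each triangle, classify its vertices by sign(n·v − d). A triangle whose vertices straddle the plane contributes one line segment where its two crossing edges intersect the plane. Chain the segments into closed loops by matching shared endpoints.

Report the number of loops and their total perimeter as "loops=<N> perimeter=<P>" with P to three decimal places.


Straddling triangles (10 of 20):
  (v5,v11,v4) [++-] → (-1.07845, -0.2062, 1.00015)–(0, -0.2062, 1.4121)  len=1.1545
  (v11,v10,v2) [++-] → (-1.33333, -0.2062, -0.745265)–(-1.33333, -0.2062, 0.745265)  len=1.4905
  (v10,v7,v6) [++-] → (0, -0.2062, -1.4121)–(-1.07845, -0.2062, -1.00015)  len=1.1545
  (v3,v9,v4) [-+-] → (1.33333, -0.2062, 0.745265)–(1.07845, -0.2062, 1.00015)  len=0.3605
  (v3,v6,v8) [--+] → (1.07845, -0.2062, -1.00015)–(1.33333, -0.2062, -0.745265)  len=0.3605
  (v3,v8,v9) [-++] → (1.33333, -0.2062, -0.745265)–(1.33333, -0.2062, 0.745265)  len=1.4905
  (v4,v9,v5) [-++] → (1.07845, -0.2062, 1.00015)–(0, -0.2062, 1.4121)  len=1.1545
  (v2,v4,v11) [--+] → (-1.07845, -0.2062, 1.00015)–(-1.33333, -0.2062, 0.745265)  len=0.3605
  (v6,v2,v10) [--+] → (-1.33333, -0.2062, -0.745265)–(-1.07845, -0.2062, -1.00015)  len=0.3605
  (v8,v6,v7) [+-+] → (1.07845, -0.2062, -1.00015)–(0, -0.2062, -1.4121)  len=1.1545

Chained into 1 loop(s):
  loop 1: 10 segments, perimeter = 9.0407
Total perimeter = 9.041

loops=1 perimeter=9.041


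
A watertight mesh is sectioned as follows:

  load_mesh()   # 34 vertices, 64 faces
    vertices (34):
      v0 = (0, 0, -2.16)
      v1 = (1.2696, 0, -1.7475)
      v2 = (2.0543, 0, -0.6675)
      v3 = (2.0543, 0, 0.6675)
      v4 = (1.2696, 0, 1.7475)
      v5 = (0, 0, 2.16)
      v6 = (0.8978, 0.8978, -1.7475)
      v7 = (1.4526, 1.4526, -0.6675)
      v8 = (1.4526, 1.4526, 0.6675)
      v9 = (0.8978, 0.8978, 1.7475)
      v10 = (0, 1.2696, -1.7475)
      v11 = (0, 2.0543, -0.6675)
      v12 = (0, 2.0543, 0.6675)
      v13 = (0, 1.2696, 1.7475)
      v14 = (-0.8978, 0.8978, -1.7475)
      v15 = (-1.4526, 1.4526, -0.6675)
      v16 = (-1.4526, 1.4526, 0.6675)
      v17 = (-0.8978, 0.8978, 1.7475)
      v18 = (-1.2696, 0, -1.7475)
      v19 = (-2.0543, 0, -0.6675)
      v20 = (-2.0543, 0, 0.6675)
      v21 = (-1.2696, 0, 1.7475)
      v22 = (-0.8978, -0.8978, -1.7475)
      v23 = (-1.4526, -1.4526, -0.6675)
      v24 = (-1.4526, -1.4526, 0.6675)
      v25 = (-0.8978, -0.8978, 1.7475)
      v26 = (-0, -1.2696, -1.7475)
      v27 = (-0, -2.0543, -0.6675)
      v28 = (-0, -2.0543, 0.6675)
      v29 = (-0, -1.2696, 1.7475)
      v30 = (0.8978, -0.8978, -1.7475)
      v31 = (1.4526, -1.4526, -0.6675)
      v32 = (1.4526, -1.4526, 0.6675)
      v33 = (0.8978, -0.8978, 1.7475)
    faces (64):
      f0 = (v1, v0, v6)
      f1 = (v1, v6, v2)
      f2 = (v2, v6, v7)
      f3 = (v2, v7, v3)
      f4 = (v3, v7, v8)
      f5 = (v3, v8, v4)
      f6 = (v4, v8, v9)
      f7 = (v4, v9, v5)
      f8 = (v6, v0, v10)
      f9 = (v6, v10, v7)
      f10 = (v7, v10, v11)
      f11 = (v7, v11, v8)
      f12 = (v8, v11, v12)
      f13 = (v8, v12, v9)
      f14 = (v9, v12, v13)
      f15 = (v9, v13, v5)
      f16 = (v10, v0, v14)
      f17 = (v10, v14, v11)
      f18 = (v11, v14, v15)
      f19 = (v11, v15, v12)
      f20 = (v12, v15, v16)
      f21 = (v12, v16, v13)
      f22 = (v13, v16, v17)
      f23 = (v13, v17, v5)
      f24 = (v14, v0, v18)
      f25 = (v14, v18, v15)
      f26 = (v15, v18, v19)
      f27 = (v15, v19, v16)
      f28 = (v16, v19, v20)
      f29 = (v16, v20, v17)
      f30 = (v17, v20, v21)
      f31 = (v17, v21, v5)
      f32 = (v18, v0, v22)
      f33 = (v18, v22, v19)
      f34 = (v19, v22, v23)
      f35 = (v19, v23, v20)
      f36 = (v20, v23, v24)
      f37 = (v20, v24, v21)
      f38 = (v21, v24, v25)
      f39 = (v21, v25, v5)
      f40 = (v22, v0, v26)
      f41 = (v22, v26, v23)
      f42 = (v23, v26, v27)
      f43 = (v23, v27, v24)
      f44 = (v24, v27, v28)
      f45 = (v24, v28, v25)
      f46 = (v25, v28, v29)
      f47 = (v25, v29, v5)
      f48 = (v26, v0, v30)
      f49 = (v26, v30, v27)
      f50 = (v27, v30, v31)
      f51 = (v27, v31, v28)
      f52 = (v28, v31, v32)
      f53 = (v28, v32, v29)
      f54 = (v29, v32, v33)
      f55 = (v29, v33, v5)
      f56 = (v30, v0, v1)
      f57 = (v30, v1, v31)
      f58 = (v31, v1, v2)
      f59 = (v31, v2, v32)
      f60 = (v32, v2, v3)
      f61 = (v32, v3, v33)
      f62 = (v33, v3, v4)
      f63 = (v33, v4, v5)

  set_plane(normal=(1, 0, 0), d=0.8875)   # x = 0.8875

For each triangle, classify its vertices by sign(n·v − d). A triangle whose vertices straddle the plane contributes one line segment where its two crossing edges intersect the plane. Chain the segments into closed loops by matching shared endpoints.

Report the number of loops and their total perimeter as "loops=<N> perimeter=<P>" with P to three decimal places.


loops=1 perimeter=11.653

Straddling triangles (20 of 64):
  (v1,v0,v6) [+-+] → (0.8875, 0, -1.87165)–(0.8875, 0.8875, -1.75223)  len=0.8955
  (v4,v9,v5) [++-] → (0.8875, 0.8875, 1.75223)–(0.8875, 0, 1.87165)  len=0.8955
  (v6,v0,v10) [+--] → (0.8875, 0.8875, -1.75223)–(0.8875, 0.902065, -1.7475)  len=0.0153
  (v6,v10,v7) [+-+] → (0.8875, 0.902065, -1.7475)–(0.8875, 1.38141, -1.08765)  len=0.8156
  (v7,v10,v11) [+--] → (0.8875, 1.38141, -1.08765)–(0.8875, 1.68668, -0.6675)  len=0.5193
  (v7,v11,v8) [+-+] → (0.8875, 1.68668, -0.6675)–(0.8875, 1.68668, 0.14815)  len=0.8156
  (v8,v11,v12) [+--] → (0.8875, 1.68668, 0.14815)–(0.8875, 1.68668, 0.6675)  len=0.5194
  (v8,v12,v9) [+-+] → (0.8875, 1.68668, 0.6675)–(0.8875, 0.911068, 1.73511)  len=1.3196
  (v9,v12,v13) [+--] → (0.8875, 0.911068, 1.73511)–(0.8875, 0.902065, 1.7475)  len=0.0153
  (v9,v13,v5) [+--] → (0.8875, 0.902065, 1.7475)–(0.8875, 0.8875, 1.75223)  len=0.0153
  (v26,v0,v30) [--+] → (0.8875, -0.8875, -1.75223)–(0.8875, -0.902065, -1.7475)  len=0.0153
  (v26,v30,v27) [-+-] → (0.8875, -0.902065, -1.7475)–(0.8875, -0.911068, -1.73511)  len=0.0153
  (v27,v30,v31) [-++] → (0.8875, -0.911068, -1.73511)–(0.8875, -1.68668, -0.6675)  len=1.3196
  (v27,v31,v28) [-+-] → (0.8875, -1.68668, -0.6675)–(0.8875, -1.68668, -0.14815)  len=0.5194
  (v28,v31,v32) [-++] → (0.8875, -1.68668, -0.14815)–(0.8875, -1.68668, 0.6675)  len=0.8156
  (v28,v32,v29) [-+-] → (0.8875, -1.68668, 0.6675)–(0.8875, -1.38141, 1.08765)  len=0.5193
  (v29,v32,v33) [-++] → (0.8875, -1.38141, 1.08765)–(0.8875, -0.902065, 1.7475)  len=0.8156
  (v29,v33,v5) [-+-] → (0.8875, -0.902065, 1.7475)–(0.8875, -0.8875, 1.75223)  len=0.0153
  (v30,v0,v1) [+-+] → (0.8875, -0.8875, -1.75223)–(0.8875, 0, -1.87165)  len=0.8955
  (v33,v4,v5) [++-] → (0.8875, 0, 1.87165)–(0.8875, -0.8875, 1.75223)  len=0.8955

Chained into 1 loop(s):
  loop 1: 20 segments, perimeter = 11.6529
Total perimeter = 11.653


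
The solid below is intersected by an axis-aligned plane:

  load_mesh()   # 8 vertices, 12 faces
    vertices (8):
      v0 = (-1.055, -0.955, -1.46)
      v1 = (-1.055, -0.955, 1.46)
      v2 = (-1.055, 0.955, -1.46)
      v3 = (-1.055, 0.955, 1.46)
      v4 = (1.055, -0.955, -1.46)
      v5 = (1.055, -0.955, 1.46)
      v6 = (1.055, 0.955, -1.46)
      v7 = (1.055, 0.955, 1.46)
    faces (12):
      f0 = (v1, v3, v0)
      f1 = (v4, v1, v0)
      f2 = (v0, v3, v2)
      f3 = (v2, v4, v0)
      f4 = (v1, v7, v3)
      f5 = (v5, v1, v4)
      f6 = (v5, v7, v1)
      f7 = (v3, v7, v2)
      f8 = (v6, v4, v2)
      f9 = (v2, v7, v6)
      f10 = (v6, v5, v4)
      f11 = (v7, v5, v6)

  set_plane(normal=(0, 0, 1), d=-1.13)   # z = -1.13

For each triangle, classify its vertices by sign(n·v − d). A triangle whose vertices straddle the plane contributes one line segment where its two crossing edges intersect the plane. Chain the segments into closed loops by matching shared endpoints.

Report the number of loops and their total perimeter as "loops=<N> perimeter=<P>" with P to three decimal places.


Straddling triangles (8 of 12):
  (v1,v3,v0) [++-] → (-1.055, -0.739144, -1.13)–(-1.055, -0.955, -1.13)  len=0.2159
  (v4,v1,v0) [-+-] → (0.816541, -0.955, -1.13)–(-1.055, -0.955, -1.13)  len=1.8715
  (v0,v3,v2) [-+-] → (-1.055, -0.739144, -1.13)–(-1.055, 0.955, -1.13)  len=1.6941
  (v5,v1,v4) [++-] → (0.816541, -0.955, -1.13)–(1.055, -0.955, -1.13)  len=0.2385
  (v3,v7,v2) [++-] → (-0.816541, 0.955, -1.13)–(-1.055, 0.955, -1.13)  len=0.2385
  (v2,v7,v6) [-+-] → (-0.816541, 0.955, -1.13)–(1.055, 0.955, -1.13)  len=1.8715
  (v6,v5,v4) [-+-] → (1.055, 0.739144, -1.13)–(1.055, -0.955, -1.13)  len=1.6941
  (v7,v5,v6) [++-] → (1.055, 0.739144, -1.13)–(1.055, 0.955, -1.13)  len=0.2159

Chained into 1 loop(s):
  loop 1: 8 segments, perimeter = 8.0400
Total perimeter = 8.040

loops=1 perimeter=8.040


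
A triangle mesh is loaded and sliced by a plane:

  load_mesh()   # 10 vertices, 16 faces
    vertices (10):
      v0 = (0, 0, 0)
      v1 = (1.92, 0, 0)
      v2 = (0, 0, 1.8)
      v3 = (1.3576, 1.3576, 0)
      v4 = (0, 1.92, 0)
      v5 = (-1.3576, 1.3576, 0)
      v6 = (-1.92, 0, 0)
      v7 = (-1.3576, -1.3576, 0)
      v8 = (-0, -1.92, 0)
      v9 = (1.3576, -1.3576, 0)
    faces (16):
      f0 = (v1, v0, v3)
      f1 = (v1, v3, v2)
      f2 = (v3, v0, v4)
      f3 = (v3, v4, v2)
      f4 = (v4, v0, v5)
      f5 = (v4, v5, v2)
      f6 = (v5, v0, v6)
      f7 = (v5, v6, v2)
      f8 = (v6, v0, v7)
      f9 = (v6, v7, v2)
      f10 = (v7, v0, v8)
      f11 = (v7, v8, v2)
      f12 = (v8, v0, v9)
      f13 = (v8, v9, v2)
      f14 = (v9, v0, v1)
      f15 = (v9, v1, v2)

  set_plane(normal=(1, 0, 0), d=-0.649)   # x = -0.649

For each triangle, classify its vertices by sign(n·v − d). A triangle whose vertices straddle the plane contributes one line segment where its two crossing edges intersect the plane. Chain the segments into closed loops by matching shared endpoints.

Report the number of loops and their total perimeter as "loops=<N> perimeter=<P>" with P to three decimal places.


loops=1 perimeter=7.442

Straddling triangles (8 of 16):
  (v4,v0,v5) [++-] → (-0.649, 0.649, 0)–(-0.649, 1.65114, 0)  len=1.0021
  (v4,v5,v2) [+-+] → (-0.649, 1.65114, 0)–(-0.649, 0.649, 0.939511)  len=1.3737
  (v5,v0,v6) [-+-] → (-0.649, 0.649, 0)–(-0.649, 0, 0)  len=0.6490
  (v5,v6,v2) [--+] → (-0.649, 0, 1.19156)–(-0.649, 0.649, 0.939511)  len=0.6962
  (v6,v0,v7) [-+-] → (-0.649, 0, 0)–(-0.649, -0.649, 0)  len=0.6490
  (v6,v7,v2) [--+] → (-0.649, -0.649, 0.939511)–(-0.649, 0, 1.19156)  len=0.6962
  (v7,v0,v8) [-++] → (-0.649, -0.649, 0)–(-0.649, -1.65114, 0)  len=1.0021
  (v7,v8,v2) [-++] → (-0.649, -1.65114, 0)–(-0.649, -0.649, 0.939511)  len=1.3737

Chained into 1 loop(s):
  loop 1: 8 segments, perimeter = 7.4421
Total perimeter = 7.442


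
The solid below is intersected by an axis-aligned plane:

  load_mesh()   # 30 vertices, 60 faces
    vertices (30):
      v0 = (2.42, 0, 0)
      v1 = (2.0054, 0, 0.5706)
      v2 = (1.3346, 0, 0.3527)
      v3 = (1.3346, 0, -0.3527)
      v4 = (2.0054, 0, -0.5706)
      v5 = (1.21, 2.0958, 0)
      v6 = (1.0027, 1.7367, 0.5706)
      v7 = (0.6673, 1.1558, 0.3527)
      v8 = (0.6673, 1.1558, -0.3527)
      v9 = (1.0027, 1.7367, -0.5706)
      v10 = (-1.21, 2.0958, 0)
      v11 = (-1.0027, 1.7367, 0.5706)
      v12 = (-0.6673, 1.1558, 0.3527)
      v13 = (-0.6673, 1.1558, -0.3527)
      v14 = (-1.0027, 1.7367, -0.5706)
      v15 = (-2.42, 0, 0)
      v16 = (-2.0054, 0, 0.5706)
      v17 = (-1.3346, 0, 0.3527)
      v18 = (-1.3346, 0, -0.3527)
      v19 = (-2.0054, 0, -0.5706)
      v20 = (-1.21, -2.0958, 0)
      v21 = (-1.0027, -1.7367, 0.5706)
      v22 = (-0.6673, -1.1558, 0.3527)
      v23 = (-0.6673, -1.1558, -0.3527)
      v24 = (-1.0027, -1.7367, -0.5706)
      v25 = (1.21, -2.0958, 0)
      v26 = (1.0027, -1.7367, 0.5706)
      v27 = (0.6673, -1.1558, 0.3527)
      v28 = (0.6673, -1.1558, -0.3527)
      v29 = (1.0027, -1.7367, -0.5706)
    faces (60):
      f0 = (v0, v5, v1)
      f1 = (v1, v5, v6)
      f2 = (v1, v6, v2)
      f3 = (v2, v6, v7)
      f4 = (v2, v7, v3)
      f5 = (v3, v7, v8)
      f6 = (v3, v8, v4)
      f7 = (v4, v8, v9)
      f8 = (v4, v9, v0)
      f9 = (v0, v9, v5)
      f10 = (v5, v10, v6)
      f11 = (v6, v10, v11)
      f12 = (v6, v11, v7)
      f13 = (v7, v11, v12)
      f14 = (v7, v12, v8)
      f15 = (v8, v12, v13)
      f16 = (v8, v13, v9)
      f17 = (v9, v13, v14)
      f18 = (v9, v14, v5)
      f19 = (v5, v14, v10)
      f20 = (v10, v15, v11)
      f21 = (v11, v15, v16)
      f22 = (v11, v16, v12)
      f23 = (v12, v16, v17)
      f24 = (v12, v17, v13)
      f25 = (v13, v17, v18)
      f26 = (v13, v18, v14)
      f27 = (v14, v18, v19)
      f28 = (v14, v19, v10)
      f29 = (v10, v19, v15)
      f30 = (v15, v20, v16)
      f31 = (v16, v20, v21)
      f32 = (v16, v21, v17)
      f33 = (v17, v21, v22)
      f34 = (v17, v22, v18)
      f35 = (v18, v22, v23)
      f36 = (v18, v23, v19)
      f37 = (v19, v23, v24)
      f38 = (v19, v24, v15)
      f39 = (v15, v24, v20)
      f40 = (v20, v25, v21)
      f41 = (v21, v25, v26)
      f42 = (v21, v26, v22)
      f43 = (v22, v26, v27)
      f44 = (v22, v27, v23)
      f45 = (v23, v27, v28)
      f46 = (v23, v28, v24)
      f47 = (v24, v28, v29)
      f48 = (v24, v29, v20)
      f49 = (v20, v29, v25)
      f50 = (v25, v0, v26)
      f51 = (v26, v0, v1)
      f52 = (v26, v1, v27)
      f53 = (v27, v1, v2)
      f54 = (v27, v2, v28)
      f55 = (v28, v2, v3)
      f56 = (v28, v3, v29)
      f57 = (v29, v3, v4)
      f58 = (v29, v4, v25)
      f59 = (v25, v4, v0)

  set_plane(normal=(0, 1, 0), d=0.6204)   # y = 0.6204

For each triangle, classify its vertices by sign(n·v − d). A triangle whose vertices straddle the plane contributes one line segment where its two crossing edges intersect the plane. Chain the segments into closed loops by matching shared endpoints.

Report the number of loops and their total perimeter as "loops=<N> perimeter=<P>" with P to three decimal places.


loops=2 perimeter=7.053

Straddling triangles (20 of 60):
  (v0,v5,v1) [-+-] → (2.06182, 0.6204, 0)–(1.76995, 0.6204, 0.401691)  len=0.4965
  (v1,v5,v6) [-++] → (1.76995, 0.6204, 0.401691)–(1.64721, 0.6204, 0.5706)  len=0.2088
  (v1,v6,v2) [-+-] → (1.64721, 0.6204, 0.5706)–(1.21604, 0.6204, 0.43054)  len=0.4533
  (v2,v6,v7) [-++] → (1.21604, 0.6204, 0.43054)–(0.976413, 0.6204, 0.3527)  len=0.2519
  (v2,v7,v3) [-+-] → (0.976413, 0.6204, 0.3527)–(0.976413, 0.6204, 0.0259383)  len=0.3268
  (v3,v7,v8) [-++] → (0.976413, 0.6204, 0.0259383)–(0.976413, 0.6204, -0.3527)  len=0.3786
  (v3,v8,v4) [-+-] → (0.976413, 0.6204, -0.3527)–(1.28715, 0.6204, -0.453638)  len=0.3267
  (v4,v8,v9) [-++] → (1.28715, 0.6204, -0.453638)–(1.64721, 0.6204, -0.5706)  len=0.3786
  (v4,v9,v0) [-+-] → (1.64721, 0.6204, -0.5706)–(1.9137, 0.6204, -0.203835)  len=0.4534
  (v0,v9,v5) [-++] → (1.9137, 0.6204, -0.203835)–(2.06182, 0.6204, 0)  len=0.2520
  (v10,v15,v11) [+-+] → (-2.06182, 0.6204, 0)–(-1.9137, 0.6204, 0.203835)  len=0.2520
  (v11,v15,v16) [+--] → (-1.9137, 0.6204, 0.203835)–(-1.64721, 0.6204, 0.5706)  len=0.4534
  (v11,v16,v12) [+-+] → (-1.64721, 0.6204, 0.5706)–(-1.28715, 0.6204, 0.453638)  len=0.3786
  (v12,v16,v17) [+--] → (-1.28715, 0.6204, 0.453638)–(-0.976413, 0.6204, 0.3527)  len=0.3267
  (v12,v17,v13) [+-+] → (-0.976413, 0.6204, 0.3527)–(-0.976413, 0.6204, -0.0259383)  len=0.3786
  (v13,v17,v18) [+--] → (-0.976413, 0.6204, -0.0259383)–(-0.976413, 0.6204, -0.3527)  len=0.3268
  (v13,v18,v14) [+-+] → (-0.976413, 0.6204, -0.3527)–(-1.21604, 0.6204, -0.43054)  len=0.2519
  (v14,v18,v19) [+--] → (-1.21604, 0.6204, -0.43054)–(-1.64721, 0.6204, -0.5706)  len=0.4533
  (v14,v19,v10) [+-+] → (-1.64721, 0.6204, -0.5706)–(-1.76995, 0.6204, -0.401691)  len=0.2088
  (v10,v19,v15) [+--] → (-1.76995, 0.6204, -0.401691)–(-2.06182, 0.6204, 0)  len=0.4965

Chained into 2 loop(s):
  loop 1: 10 segments, perimeter = 3.5266
  loop 2: 10 segments, perimeter = 3.5266
Total perimeter = 7.053


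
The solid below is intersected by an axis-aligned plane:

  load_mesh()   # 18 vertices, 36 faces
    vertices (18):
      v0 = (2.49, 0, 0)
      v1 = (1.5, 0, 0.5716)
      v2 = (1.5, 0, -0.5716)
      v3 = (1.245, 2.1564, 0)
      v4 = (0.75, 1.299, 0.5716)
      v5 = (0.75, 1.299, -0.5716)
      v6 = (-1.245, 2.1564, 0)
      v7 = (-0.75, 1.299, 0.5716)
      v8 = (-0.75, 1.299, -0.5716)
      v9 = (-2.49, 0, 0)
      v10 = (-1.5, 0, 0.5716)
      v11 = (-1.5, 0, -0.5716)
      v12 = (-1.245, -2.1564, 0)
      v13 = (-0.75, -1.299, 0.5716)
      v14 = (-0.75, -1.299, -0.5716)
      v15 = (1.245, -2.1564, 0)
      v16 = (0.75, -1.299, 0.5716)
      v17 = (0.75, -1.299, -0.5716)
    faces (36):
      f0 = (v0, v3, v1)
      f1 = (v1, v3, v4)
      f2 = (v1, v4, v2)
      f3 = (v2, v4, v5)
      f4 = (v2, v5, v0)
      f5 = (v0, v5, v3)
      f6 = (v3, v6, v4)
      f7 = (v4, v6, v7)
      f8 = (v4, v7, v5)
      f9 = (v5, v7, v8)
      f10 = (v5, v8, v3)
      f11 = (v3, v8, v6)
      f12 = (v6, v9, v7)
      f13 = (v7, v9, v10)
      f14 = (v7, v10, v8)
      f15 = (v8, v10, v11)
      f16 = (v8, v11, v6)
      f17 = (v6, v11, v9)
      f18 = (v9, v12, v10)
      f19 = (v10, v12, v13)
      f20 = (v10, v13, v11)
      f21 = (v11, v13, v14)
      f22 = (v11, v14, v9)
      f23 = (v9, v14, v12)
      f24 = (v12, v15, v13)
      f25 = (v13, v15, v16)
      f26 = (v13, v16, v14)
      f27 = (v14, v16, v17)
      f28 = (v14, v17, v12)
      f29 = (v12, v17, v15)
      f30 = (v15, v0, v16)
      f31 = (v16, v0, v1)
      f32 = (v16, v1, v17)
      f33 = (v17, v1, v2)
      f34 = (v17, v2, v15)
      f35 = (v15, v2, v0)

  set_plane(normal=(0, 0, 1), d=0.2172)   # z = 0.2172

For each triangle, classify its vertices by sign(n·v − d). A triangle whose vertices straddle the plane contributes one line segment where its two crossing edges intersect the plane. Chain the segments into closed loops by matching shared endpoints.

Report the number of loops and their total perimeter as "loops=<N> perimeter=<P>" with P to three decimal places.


Straddling triangles (24 of 36):
  (v0,v3,v1) [--+] → (1.3419, 1.337, 0.2172)–(2.11381, 0, 0.2172)  len=1.5438
  (v1,v3,v4) [+-+] → (1.3419, 1.337, 0.2172)–(1.05691, 1.8306, 0.2172)  len=0.5700
  (v1,v4,v2) [++-] → (0.982505, 0.896301, 0.2172)–(1.5, 0, 0.2172)  len=1.0350
  (v2,v4,v5) [-+-] → (0.982505, 0.896301, 0.2172)–(0.75, 1.299, 0.2172)  len=0.4650
  (v3,v6,v4) [--+] → (-0.486928, 1.8306, 0.2172)–(1.05691, 1.8306, 0.2172)  len=1.5438
  (v4,v6,v7) [+-+] → (-0.486928, 1.8306, 0.2172)–(-1.05691, 1.8306, 0.2172)  len=0.5700
  (v4,v7,v5) [++-] → (-0.28499, 1.299, 0.2172)–(0.75, 1.299, 0.2172)  len=1.0350
  (v5,v7,v8) [-+-] → (-0.28499, 1.299, 0.2172)–(-0.75, 1.299, 0.2172)  len=0.4650
  (v6,v9,v7) [--+] → (-1.82882, 0.493602, 0.2172)–(-1.05691, 1.8306, 0.2172)  len=1.5438
  (v7,v9,v10) [+-+] → (-1.82882, 0.493602, 0.2172)–(-2.11381, 0, 0.2172)  len=0.5700
  (v7,v10,v8) [++-] → (-1.26749, 0.402699, 0.2172)–(-0.75, 1.299, 0.2172)  len=1.0350
  (v8,v10,v11) [-+-] → (-1.26749, 0.402699, 0.2172)–(-1.5, 0, 0.2172)  len=0.4650
  (v9,v12,v10) [--+] → (-1.3419, -1.337, 0.2172)–(-2.11381, 0, 0.2172)  len=1.5438
  (v10,v12,v13) [+-+] → (-1.3419, -1.337, 0.2172)–(-1.05691, -1.8306, 0.2172)  len=0.5700
  (v10,v13,v11) [++-] → (-0.982505, -0.896301, 0.2172)–(-1.5, 0, 0.2172)  len=1.0350
  (v11,v13,v14) [-+-] → (-0.982505, -0.896301, 0.2172)–(-0.75, -1.299, 0.2172)  len=0.4650
  (v12,v15,v13) [--+] → (0.486928, -1.8306, 0.2172)–(-1.05691, -1.8306, 0.2172)  len=1.5438
  (v13,v15,v16) [+-+] → (0.486928, -1.8306, 0.2172)–(1.05691, -1.8306, 0.2172)  len=0.5700
  (v13,v16,v14) [++-] → (0.28499, -1.299, 0.2172)–(-0.75, -1.299, 0.2172)  len=1.0350
  (v14,v16,v17) [-+-] → (0.28499, -1.299, 0.2172)–(0.75, -1.299, 0.2172)  len=0.4650
  (v15,v0,v16) [--+] → (1.82882, -0.493602, 0.2172)–(1.05691, -1.8306, 0.2172)  len=1.5438
  (v16,v0,v1) [+-+] → (1.82882, -0.493602, 0.2172)–(2.11381, 0, 0.2172)  len=0.5700
  (v16,v1,v17) [++-] → (1.26749, -0.402699, 0.2172)–(0.75, -1.299, 0.2172)  len=1.0350
  (v17,v1,v2) [-+-] → (1.26749, -0.402699, 0.2172)–(1.5, 0, 0.2172)  len=0.4650

Chained into 2 loop(s):
  loop 1: 12 segments, perimeter = 12.6828
  loop 2: 12 segments, perimeter = 8.9999
Total perimeter = 21.683

loops=2 perimeter=21.683


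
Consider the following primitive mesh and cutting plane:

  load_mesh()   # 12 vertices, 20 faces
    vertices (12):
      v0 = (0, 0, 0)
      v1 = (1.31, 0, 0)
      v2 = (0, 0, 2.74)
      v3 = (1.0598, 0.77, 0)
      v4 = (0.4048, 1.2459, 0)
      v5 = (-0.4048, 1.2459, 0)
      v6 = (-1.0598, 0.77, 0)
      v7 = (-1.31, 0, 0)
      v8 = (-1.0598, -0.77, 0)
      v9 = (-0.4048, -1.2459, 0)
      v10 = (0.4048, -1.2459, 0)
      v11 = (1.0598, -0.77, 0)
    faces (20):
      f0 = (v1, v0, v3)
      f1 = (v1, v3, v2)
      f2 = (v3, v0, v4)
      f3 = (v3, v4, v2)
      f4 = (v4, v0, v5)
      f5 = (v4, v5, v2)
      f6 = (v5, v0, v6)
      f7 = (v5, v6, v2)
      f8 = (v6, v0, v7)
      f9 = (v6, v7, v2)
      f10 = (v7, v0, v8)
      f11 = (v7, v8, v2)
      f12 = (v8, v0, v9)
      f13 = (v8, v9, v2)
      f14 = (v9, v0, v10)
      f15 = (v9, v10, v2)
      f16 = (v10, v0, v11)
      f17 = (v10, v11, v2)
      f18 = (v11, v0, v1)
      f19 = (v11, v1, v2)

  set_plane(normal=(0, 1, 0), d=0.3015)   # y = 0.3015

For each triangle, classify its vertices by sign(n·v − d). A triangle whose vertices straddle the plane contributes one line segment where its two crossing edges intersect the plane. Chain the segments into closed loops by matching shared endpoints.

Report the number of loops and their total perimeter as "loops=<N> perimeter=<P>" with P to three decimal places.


Straddling triangles (10 of 20):
  (v1,v0,v3) [--+] → (0.414974, 0.3015, 0)–(1.21203, 0.3015, 0)  len=0.7971
  (v1,v3,v2) [-+-] → (1.21203, 0.3015, 0)–(0.414974, 0.3015, 1.66713)  len=1.8479
  (v3,v0,v4) [+-+] → (0.414974, 0.3015, 0)–(0.0979591, 0.3015, 0)  len=0.3170
  (v3,v4,v2) [++-] → (0.0979591, 0.3015, 2.07694)–(0.414974, 0.3015, 1.66713)  len=0.5181
  (v4,v0,v5) [+-+] → (0.0979591, 0.3015, 0)–(-0.0979591, 0.3015, 0)  len=0.1959
  (v4,v5,v2) [++-] → (-0.0979591, 0.3015, 2.07694)–(0.0979591, 0.3015, 2.07694)  len=0.1959
  (v5,v0,v6) [+-+] → (-0.0979591, 0.3015, 0)–(-0.414974, 0.3015, 0)  len=0.3170
  (v5,v6,v2) [++-] → (-0.414974, 0.3015, 1.66713)–(-0.0979591, 0.3015, 2.07694)  len=0.5181
  (v6,v0,v7) [+--] → (-0.414974, 0.3015, 0)–(-1.21203, 0.3015, 0)  len=0.7971
  (v6,v7,v2) [+--] → (-1.21203, 0.3015, 0)–(-0.414974, 0.3015, 1.66713)  len=1.8479

Chained into 1 loop(s):
  loop 1: 10 segments, perimeter = 7.3519
Total perimeter = 7.352

loops=1 perimeter=7.352


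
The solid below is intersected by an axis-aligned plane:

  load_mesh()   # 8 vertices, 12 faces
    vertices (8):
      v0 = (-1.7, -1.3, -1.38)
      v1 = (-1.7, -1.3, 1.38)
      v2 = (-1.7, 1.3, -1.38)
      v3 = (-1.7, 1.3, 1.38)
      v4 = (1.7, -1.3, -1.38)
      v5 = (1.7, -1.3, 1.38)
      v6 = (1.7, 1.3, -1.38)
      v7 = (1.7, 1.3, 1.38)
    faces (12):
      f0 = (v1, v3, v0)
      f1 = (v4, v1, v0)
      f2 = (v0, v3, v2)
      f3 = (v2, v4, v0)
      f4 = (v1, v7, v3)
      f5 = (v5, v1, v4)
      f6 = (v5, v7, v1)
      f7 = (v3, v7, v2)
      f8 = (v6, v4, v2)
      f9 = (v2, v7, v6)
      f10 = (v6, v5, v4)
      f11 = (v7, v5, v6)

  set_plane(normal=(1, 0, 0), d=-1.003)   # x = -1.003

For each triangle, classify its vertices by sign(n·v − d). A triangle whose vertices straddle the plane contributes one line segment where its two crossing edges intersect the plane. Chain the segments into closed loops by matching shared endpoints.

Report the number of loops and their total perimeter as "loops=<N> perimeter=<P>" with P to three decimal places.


Straddling triangles (8 of 12):
  (v4,v1,v0) [+--] → (-1.003, -1.3, 0.8142)–(-1.003, -1.3, -1.38)  len=2.1942
  (v2,v4,v0) [-+-] → (-1.003, 0.767, -1.38)–(-1.003, -1.3, -1.38)  len=2.0670
  (v1,v7,v3) [-+-] → (-1.003, -0.767, 1.38)–(-1.003, 1.3, 1.38)  len=2.0670
  (v5,v1,v4) [+-+] → (-1.003, -1.3, 1.38)–(-1.003, -1.3, 0.8142)  len=0.5658
  (v5,v7,v1) [++-] → (-1.003, -0.767, 1.38)–(-1.003, -1.3, 1.38)  len=0.5330
  (v3,v7,v2) [-+-] → (-1.003, 1.3, 1.38)–(-1.003, 1.3, -0.8142)  len=2.1942
  (v6,v4,v2) [++-] → (-1.003, 0.767, -1.38)–(-1.003, 1.3, -1.38)  len=0.5330
  (v2,v7,v6) [-++] → (-1.003, 1.3, -0.8142)–(-1.003, 1.3, -1.38)  len=0.5658

Chained into 1 loop(s):
  loop 1: 8 segments, perimeter = 10.7200
Total perimeter = 10.720

loops=1 perimeter=10.720


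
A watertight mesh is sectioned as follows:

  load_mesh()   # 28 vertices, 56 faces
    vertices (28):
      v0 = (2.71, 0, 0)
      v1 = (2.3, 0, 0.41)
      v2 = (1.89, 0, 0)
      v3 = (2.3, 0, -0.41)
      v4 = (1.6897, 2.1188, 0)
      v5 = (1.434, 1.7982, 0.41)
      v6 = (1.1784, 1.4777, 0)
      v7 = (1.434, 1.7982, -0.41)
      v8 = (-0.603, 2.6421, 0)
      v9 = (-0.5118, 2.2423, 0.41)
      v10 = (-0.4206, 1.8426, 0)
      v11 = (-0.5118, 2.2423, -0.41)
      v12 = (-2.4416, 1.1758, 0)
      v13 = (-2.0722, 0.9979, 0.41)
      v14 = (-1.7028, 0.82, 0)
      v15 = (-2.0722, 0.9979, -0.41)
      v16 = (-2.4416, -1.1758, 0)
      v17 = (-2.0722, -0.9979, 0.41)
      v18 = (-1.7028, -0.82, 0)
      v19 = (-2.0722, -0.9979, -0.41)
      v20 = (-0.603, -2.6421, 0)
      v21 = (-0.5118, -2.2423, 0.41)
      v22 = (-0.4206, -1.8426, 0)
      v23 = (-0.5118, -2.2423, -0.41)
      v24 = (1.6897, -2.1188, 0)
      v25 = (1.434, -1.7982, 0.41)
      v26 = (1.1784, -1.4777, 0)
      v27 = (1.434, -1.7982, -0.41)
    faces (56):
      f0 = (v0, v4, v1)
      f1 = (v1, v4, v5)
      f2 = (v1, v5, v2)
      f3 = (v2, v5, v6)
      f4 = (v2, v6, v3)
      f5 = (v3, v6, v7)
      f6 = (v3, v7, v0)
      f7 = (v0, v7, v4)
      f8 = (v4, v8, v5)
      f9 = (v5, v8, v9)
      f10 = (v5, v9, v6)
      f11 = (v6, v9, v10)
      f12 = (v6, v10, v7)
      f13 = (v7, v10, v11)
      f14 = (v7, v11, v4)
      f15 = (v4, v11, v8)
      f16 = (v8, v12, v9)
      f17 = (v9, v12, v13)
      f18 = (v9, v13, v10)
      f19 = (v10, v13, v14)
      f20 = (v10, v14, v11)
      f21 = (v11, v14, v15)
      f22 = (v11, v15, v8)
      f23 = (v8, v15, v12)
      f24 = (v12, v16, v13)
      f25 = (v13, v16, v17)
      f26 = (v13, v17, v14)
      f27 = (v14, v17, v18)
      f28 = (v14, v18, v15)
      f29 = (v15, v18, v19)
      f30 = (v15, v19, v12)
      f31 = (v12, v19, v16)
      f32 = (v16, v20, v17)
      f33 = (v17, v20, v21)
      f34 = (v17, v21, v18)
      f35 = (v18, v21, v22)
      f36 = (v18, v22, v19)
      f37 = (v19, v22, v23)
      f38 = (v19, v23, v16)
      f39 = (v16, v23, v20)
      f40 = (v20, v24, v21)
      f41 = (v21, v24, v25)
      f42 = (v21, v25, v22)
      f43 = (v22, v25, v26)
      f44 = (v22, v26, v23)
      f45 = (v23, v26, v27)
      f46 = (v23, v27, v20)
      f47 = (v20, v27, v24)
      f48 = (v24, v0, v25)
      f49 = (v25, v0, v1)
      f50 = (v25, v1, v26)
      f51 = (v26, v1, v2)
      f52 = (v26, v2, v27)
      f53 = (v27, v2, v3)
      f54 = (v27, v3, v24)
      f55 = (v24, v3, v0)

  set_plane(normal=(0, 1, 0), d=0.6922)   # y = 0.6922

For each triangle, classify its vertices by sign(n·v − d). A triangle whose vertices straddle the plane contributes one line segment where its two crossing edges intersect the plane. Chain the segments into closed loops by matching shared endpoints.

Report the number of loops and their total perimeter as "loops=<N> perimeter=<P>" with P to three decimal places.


loops=2 perimeter=4.527

Straddling triangles (16 of 56):
  (v0,v4,v1) [-+-] → (2.37667, 0.6922, 0)–(2.10062, 0.6922, 0.276055)  len=0.3904
  (v1,v4,v5) [-++] → (2.10062, 0.6922, 0.276055)–(1.96664, 0.6922, 0.41)  len=0.1894
  (v1,v5,v2) [-+-] → (1.96664, 0.6922, 0.41)–(1.71447, 0.6922, 0.157826)  len=0.3566
  (v2,v5,v6) [-++] → (1.71447, 0.6922, 0.157826)–(1.55666, 0.6922, 0)  len=0.2232
  (v2,v6,v3) [-+-] → (1.55666, 0.6922, 0)–(1.77461, 0.6922, -0.217943)  len=0.3082
  (v3,v6,v7) [-++] → (1.77461, 0.6922, -0.217943)–(1.96664, 0.6922, -0.41)  len=0.2716
  (v3,v7,v0) [-+-] → (1.96664, 0.6922, -0.41)–(2.21882, 0.6922, -0.157826)  len=0.3566
  (v0,v7,v4) [-++] → (2.21882, 0.6922, -0.157826)–(2.37667, 0.6922, 0)  len=0.2232
  (v12,v16,v13) [+-+] → (-2.4416, 0.6922, 0)–(-2.12415, 0.6922, 0.352339)  len=0.4743
  (v13,v16,v17) [+--] → (-2.12415, 0.6922, 0.352339)–(-2.0722, 0.6922, 0.41)  len=0.0776
  (v13,v17,v14) [+-+] → (-2.0722, 0.6922, 0.41)–(-1.72877, 0.6922, 0.0288234)  len=0.5131
  (v14,v17,v18) [+--] → (-1.72877, 0.6922, 0.0288234)–(-1.7028, 0.6922, 0)  len=0.0388
  (v14,v18,v15) [+-+] → (-1.7028, 0.6922, 0)–(-2.01008, 0.6922, -0.341054)  len=0.4591
  (v15,v18,v19) [+--] → (-2.01008, 0.6922, -0.341054)–(-2.0722, 0.6922, -0.41)  len=0.0928
  (v15,v19,v12) [+-+] → (-2.0722, 0.6922, -0.41)–(-2.35942, 0.6922, -0.0912159)  len=0.4291
  (v12,v19,v16) [+--] → (-2.35942, 0.6922, -0.0912159)–(-2.4416, 0.6922, 0)  len=0.1228

Chained into 2 loop(s):
  loop 1: 8 segments, perimeter = 2.3193
  loop 2: 8 segments, perimeter = 2.2075
Total perimeter = 4.527
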